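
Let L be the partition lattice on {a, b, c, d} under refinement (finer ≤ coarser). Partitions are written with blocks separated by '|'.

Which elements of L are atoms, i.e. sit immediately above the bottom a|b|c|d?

ab|c|d, ac|b|d, ad|b|c, a|bc|d, a|bd|c, a|b|cd

The atoms are exactly the elements that cover a|b|c|d: ab|c|d, ac|b|d, ad|b|c, a|bc|d, a|bd|c, a|b|cd.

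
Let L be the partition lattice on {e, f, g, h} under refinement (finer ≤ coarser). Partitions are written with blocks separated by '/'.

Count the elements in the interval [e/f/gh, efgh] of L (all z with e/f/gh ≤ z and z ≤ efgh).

The interval [e/f/gh, efgh] = {e/f/gh, e/fgh, ef/gh, efgh, egh/f}, which has 5 elements.

5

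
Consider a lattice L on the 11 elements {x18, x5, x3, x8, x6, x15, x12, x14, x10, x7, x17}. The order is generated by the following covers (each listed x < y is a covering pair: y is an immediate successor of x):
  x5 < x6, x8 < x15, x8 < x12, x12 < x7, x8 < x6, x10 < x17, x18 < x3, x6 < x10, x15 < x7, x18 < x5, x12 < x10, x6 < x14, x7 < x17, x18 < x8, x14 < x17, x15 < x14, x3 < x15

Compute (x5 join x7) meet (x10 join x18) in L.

x10

x5 ∨ x7 = x17
x10 ∨ x18 = x10
x17 ∧ x10 = x10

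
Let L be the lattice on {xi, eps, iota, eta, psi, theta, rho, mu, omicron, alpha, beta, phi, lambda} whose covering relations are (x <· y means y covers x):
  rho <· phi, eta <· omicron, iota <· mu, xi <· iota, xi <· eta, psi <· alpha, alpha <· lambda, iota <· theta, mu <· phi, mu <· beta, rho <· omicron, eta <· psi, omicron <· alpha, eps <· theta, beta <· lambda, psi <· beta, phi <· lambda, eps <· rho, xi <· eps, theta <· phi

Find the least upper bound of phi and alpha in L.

lambda

Common upper bounds of {phi, alpha}: lambda.
The least among these is lambda.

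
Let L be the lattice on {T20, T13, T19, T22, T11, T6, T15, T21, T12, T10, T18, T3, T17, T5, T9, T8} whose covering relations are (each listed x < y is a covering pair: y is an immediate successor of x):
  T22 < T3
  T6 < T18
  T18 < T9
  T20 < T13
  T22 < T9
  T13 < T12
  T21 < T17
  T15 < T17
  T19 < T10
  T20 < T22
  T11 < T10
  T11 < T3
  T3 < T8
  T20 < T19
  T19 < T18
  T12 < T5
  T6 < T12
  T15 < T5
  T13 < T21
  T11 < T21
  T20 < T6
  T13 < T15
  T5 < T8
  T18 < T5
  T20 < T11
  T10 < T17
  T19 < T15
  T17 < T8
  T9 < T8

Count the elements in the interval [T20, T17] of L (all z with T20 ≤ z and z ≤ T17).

The interval [T20, T17] = {T10, T11, T13, T15, T17, T19, T20, T21}, which has 8 elements.

8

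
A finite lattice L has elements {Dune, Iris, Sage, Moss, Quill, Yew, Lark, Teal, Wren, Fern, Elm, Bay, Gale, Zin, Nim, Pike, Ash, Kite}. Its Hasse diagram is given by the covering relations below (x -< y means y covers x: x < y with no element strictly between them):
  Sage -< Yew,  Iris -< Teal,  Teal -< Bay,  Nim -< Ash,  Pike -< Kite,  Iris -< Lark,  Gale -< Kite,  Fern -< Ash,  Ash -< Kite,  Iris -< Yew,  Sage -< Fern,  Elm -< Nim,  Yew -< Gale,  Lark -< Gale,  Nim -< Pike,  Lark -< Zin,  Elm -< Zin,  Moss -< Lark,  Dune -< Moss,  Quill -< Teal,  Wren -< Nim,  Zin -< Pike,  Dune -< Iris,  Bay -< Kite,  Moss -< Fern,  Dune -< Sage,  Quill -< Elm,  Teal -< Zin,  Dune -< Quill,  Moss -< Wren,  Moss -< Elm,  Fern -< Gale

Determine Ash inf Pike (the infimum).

Common lower bounds of {Ash, Pike}: Dune, Elm, Moss, Nim, Quill, Wren.
The greatest among these is Nim.

Nim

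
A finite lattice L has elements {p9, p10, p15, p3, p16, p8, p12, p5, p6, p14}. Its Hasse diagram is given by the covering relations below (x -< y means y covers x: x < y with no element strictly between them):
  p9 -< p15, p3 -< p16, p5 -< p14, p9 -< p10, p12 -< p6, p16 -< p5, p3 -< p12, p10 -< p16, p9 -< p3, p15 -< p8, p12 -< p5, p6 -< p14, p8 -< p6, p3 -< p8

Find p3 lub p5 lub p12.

Common upper bounds of {p3, p5, p12}: p14, p5.
The least among these is p5.

p5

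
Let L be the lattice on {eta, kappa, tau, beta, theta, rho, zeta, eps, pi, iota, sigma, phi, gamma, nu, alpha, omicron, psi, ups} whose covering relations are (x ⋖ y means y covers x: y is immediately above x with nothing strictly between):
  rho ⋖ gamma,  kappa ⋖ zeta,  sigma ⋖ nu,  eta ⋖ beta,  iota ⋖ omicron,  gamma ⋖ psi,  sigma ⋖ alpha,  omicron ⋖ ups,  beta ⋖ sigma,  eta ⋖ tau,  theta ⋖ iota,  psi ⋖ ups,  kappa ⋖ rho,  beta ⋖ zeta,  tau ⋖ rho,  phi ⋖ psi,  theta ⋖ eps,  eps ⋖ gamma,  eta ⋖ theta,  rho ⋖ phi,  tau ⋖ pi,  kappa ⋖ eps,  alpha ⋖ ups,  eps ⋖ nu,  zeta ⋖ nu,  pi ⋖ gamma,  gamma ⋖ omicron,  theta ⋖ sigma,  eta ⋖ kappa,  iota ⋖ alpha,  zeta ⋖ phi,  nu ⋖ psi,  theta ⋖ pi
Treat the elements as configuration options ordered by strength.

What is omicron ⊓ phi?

rho

Common lower bounds of {omicron, phi}: eta, kappa, rho, tau.
The greatest among these is rho.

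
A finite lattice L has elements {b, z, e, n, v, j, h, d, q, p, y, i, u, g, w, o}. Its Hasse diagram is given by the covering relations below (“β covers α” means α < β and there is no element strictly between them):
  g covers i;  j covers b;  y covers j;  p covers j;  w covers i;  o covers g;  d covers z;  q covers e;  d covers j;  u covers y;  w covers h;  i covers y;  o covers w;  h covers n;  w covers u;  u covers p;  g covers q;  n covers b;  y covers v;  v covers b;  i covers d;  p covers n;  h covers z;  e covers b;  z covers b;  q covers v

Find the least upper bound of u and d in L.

w

Common upper bounds of {u, d}: o, w.
The least among these is w.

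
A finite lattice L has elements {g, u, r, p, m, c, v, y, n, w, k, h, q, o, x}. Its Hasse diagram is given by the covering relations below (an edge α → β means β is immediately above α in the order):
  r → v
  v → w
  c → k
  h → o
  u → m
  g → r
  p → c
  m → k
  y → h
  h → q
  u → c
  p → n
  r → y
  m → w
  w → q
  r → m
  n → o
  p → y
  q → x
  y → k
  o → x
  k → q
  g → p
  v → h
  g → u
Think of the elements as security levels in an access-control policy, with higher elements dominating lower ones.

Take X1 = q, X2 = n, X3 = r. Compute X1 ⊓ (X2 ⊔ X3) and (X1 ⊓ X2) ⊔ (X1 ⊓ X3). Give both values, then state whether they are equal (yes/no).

X2 ⊔ X3 = o, so X1 ⊓ (X2 ⊔ X3) = q ⊓ o = h.
X1 ⊓ X2 = p and X1 ⊓ X3 = r, so (X1 ⊓ X2) ⊔ (X1 ⊓ X3) = p ⊔ r = y.
Equal: no.

h; y; no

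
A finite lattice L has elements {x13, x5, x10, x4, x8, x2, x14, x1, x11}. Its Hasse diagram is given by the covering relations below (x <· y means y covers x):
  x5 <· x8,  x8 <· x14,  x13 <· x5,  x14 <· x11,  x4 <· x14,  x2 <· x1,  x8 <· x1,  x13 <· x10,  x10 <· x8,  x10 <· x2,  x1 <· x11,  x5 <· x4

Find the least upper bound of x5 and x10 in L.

x8

Common upper bounds of {x5, x10}: x1, x11, x14, x8.
The least among these is x8.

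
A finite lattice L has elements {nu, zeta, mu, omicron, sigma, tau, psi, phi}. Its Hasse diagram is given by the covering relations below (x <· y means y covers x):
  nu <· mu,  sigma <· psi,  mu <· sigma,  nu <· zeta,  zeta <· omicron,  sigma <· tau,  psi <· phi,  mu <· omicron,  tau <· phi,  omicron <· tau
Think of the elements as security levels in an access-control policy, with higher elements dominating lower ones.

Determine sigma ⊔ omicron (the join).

tau

Common upper bounds of {sigma, omicron}: phi, tau.
The least among these is tau.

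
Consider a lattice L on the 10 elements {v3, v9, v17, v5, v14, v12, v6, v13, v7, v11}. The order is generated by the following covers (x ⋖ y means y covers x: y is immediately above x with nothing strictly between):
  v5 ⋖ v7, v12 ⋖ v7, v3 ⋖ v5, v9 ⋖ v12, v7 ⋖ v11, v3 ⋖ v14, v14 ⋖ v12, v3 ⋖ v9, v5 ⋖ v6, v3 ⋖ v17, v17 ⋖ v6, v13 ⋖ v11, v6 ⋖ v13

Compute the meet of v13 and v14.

Common lower bounds of {v13, v14}: v3.
The greatest among these is v3.

v3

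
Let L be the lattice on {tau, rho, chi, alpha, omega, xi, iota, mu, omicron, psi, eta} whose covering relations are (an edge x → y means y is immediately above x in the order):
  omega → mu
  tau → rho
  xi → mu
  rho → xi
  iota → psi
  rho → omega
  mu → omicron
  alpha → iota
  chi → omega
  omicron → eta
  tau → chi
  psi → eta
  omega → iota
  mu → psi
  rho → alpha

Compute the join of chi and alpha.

iota

Common upper bounds of {chi, alpha}: eta, iota, psi.
The least among these is iota.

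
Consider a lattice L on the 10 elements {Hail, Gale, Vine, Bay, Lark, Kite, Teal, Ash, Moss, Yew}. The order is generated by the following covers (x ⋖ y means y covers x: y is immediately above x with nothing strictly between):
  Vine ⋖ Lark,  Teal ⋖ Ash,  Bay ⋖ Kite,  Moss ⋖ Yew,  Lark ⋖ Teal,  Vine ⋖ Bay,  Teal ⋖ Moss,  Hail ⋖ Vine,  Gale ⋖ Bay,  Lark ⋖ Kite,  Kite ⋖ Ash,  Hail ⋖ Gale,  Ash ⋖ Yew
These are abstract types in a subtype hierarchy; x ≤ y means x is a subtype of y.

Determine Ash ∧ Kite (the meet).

Kite

Common lower bounds of {Ash, Kite}: Bay, Gale, Hail, Kite, Lark, Vine.
The greatest among these is Kite.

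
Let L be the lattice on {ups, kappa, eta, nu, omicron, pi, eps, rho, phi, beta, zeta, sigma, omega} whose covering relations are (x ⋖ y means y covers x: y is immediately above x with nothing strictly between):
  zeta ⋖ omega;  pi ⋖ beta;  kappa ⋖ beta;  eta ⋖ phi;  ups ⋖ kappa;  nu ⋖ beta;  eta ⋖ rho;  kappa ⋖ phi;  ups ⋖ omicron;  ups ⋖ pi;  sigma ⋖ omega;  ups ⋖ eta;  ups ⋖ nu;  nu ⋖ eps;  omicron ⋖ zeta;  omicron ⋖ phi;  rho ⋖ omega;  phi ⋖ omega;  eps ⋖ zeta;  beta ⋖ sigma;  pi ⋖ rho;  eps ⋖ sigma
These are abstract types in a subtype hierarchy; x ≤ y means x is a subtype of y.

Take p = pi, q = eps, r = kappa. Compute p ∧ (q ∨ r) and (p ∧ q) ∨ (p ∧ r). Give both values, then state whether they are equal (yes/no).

q ∨ r = sigma, so p ∧ (q ∨ r) = pi ∧ sigma = pi.
p ∧ q = ups and p ∧ r = ups, so (p ∧ q) ∨ (p ∧ r) = ups ∨ ups = ups.
Equal: no.

pi; ups; no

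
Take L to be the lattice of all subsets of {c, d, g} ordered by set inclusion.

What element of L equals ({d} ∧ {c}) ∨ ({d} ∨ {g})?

{d} ∧ {c} = {}
{d} ∨ {g} = {d,g}
{} ∨ {d,g} = {d,g}

{d,g}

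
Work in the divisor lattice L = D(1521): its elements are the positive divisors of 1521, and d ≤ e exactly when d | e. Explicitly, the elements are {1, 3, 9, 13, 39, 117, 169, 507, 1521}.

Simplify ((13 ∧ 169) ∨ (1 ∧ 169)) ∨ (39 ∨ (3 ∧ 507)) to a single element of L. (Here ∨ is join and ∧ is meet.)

13 ∧ 169 = 13
1 ∧ 169 = 1
13 ∨ 1 = 13
3 ∧ 507 = 3
39 ∨ 3 = 39
13 ∨ 39 = 39

39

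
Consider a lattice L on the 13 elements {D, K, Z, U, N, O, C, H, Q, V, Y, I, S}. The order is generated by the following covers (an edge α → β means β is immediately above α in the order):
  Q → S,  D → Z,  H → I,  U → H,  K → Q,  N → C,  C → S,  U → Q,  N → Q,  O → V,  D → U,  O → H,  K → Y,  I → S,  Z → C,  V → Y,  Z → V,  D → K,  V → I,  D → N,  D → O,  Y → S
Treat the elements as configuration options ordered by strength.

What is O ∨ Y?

Y

Common upper bounds of {O, Y}: S, Y.
The least among these is Y.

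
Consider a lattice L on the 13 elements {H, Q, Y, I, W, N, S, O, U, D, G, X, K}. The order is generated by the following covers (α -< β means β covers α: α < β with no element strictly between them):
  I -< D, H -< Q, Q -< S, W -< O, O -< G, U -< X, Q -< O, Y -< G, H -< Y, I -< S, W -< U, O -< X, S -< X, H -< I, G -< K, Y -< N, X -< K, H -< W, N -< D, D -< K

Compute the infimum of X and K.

X

Common lower bounds of {X, K}: H, I, O, Q, S, U, W, X.
The greatest among these is X.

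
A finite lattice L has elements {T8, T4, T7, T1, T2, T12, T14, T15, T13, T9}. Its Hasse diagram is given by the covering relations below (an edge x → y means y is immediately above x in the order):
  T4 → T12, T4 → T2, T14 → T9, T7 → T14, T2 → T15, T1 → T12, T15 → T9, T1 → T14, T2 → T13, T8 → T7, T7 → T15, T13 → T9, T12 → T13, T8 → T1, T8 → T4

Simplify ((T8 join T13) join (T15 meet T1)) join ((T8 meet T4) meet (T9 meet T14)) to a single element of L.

T8 ∨ T13 = T13
T15 ∧ T1 = T8
T13 ∨ T8 = T13
T8 ∧ T4 = T8
T9 ∧ T14 = T14
T8 ∧ T14 = T8
T13 ∨ T8 = T13

T13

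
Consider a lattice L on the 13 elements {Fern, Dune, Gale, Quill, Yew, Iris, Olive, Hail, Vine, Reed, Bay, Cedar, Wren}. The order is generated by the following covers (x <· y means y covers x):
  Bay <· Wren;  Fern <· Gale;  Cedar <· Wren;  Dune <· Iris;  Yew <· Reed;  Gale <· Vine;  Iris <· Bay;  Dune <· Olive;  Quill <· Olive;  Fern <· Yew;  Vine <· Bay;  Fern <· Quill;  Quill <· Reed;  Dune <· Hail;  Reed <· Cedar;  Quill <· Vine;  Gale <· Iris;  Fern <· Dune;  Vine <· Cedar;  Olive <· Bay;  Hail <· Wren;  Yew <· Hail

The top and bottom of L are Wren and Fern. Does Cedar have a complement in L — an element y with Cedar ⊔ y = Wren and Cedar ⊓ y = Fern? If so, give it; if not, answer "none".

Dune

Need y with Cedar ∨ y = Wren and Cedar ∧ y = Fern.
Checking each element gives: Dune.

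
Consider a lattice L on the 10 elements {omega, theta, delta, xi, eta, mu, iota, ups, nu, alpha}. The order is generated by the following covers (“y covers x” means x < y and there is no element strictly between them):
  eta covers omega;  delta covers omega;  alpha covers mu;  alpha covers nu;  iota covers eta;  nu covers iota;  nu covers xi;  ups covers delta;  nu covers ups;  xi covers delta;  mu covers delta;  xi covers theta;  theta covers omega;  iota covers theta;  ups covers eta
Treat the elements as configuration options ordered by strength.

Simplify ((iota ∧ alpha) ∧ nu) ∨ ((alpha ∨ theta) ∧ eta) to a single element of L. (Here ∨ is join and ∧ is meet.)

iota ∧ alpha = iota
iota ∧ nu = iota
alpha ∨ theta = alpha
alpha ∧ eta = eta
iota ∨ eta = iota

iota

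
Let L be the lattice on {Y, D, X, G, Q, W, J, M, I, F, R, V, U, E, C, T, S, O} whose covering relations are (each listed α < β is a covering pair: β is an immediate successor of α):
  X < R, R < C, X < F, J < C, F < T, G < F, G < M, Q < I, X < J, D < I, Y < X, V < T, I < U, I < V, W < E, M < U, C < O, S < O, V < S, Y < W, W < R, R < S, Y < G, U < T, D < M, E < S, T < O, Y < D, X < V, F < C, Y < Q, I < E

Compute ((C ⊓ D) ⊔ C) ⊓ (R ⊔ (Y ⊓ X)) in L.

C ∧ D = Y
Y ∨ C = C
Y ∧ X = Y
R ∨ Y = R
C ∧ R = R

R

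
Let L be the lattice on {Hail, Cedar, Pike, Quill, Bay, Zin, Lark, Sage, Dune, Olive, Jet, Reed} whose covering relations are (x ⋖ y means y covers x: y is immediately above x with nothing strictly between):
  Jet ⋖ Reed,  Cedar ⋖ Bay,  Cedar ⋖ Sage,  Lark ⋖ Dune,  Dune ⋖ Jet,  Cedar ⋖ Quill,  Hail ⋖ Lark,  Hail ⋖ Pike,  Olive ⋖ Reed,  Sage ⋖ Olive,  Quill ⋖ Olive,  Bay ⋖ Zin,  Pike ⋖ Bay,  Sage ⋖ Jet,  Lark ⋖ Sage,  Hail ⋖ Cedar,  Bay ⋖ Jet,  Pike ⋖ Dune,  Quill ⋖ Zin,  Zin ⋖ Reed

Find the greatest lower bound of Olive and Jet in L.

Common lower bounds of {Olive, Jet}: Cedar, Hail, Lark, Sage.
The greatest among these is Sage.

Sage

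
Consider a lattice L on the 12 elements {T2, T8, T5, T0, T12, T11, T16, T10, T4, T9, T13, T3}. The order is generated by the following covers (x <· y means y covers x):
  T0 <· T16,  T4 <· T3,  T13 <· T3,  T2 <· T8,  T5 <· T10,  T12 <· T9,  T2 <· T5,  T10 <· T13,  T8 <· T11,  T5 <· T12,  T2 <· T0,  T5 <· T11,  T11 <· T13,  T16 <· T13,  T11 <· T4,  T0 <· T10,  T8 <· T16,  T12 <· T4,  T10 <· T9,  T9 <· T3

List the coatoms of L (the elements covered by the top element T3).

The coatoms are exactly the elements covered by T3: T13, T4, T9.

T13, T4, T9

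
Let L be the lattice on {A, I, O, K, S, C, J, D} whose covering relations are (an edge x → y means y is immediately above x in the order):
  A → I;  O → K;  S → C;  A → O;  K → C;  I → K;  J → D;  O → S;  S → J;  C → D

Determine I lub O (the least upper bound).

K

Common upper bounds of {I, O}: C, D, K.
The least among these is K.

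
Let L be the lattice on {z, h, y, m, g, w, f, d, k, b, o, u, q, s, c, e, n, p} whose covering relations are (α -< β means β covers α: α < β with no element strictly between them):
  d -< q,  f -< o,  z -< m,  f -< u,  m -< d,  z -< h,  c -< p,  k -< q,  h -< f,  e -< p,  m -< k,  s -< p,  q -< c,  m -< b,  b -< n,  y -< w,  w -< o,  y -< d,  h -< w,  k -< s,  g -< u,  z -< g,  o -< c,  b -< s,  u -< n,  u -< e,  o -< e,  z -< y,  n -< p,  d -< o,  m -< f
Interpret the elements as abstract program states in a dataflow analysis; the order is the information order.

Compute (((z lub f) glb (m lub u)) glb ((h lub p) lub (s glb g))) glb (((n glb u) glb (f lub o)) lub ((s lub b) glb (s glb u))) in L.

z ∨ f = f
m ∨ u = u
f ∧ u = f
h ∨ p = p
s ∧ g = z
p ∨ z = p
f ∧ p = f
n ∧ u = u
f ∨ o = o
u ∧ o = f
s ∨ b = s
s ∧ u = m
s ∧ m = m
f ∨ m = f
f ∧ f = f

f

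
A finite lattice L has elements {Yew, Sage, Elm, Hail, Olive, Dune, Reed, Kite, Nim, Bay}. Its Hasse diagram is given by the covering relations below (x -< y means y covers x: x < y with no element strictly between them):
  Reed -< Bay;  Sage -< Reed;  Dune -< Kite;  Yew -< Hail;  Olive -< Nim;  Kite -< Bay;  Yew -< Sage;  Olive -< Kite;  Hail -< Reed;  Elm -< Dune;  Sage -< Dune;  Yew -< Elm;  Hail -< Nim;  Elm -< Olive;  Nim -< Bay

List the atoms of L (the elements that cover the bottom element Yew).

The atoms are exactly the elements that cover Yew: Elm, Hail, Sage.

Elm, Hail, Sage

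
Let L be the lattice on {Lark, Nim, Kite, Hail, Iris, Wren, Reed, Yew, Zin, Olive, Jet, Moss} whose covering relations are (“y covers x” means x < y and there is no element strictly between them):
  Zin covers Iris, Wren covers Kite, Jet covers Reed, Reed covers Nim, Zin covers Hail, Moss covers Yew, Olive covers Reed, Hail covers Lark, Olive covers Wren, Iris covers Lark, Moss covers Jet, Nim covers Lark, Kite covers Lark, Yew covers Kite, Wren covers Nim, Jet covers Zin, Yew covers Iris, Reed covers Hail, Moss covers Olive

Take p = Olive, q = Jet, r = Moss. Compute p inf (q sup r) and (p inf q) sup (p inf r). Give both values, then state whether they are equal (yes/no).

q sup r = Moss, so p inf (q sup r) = Olive inf Moss = Olive.
p inf q = Reed and p inf r = Olive, so (p inf q) sup (p inf r) = Reed sup Olive = Olive.
Equal: yes.

Olive; Olive; yes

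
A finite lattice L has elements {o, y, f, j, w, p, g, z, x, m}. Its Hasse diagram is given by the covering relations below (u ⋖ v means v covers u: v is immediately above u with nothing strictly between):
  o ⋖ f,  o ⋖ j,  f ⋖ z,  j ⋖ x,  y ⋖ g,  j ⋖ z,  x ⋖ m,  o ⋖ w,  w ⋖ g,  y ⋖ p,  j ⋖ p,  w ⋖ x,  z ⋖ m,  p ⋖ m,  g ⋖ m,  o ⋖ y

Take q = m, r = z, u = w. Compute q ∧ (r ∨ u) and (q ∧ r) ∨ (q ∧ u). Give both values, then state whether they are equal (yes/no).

r ∨ u = m, so q ∧ (r ∨ u) = m ∧ m = m.
q ∧ r = z and q ∧ u = w, so (q ∧ r) ∨ (q ∧ u) = z ∨ w = m.
Equal: yes.

m; m; yes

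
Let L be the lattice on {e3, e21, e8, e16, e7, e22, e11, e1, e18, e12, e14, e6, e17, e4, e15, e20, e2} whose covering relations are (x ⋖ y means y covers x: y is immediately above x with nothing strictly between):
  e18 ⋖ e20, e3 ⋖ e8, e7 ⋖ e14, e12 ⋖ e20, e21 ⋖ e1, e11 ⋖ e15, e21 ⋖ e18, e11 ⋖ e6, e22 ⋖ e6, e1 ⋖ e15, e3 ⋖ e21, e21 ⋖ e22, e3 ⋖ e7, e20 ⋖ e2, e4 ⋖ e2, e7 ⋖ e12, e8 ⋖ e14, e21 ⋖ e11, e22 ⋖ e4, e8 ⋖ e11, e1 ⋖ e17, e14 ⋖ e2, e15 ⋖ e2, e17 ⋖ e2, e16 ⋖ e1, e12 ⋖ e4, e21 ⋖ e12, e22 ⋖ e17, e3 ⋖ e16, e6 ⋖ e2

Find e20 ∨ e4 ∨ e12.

Common upper bounds of {e20, e4, e12}: e2.
The least among these is e2.

e2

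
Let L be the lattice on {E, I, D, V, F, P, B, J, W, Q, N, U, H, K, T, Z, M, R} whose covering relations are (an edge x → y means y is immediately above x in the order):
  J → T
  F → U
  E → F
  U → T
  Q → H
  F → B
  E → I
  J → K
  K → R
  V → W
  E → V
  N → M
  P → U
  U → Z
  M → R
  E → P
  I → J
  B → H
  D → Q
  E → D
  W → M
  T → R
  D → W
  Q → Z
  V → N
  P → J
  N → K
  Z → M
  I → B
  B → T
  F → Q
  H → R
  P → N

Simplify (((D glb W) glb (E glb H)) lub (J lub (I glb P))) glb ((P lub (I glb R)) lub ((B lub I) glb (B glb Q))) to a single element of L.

J

D ∧ W = D
E ∧ H = E
D ∧ E = E
I ∧ P = E
J ∨ E = J
E ∨ J = J
I ∧ R = I
P ∨ I = J
B ∨ I = B
B ∧ Q = F
B ∧ F = F
J ∨ F = T
J ∧ T = J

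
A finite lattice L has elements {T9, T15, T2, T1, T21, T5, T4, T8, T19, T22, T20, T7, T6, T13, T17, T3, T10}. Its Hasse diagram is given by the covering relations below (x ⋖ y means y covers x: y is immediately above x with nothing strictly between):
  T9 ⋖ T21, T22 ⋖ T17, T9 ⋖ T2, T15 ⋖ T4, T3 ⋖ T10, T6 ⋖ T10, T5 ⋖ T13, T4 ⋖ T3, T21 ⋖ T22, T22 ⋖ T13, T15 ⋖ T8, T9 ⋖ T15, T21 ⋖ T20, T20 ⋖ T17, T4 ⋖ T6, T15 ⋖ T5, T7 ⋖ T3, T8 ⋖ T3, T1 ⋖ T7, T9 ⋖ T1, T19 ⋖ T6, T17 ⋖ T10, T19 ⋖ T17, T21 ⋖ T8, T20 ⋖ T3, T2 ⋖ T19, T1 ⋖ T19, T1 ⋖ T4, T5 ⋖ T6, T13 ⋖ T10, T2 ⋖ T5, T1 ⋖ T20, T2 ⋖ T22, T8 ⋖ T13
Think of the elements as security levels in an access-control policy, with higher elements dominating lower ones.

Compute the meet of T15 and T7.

Common lower bounds of {T15, T7}: T9.
The greatest among these is T9.

T9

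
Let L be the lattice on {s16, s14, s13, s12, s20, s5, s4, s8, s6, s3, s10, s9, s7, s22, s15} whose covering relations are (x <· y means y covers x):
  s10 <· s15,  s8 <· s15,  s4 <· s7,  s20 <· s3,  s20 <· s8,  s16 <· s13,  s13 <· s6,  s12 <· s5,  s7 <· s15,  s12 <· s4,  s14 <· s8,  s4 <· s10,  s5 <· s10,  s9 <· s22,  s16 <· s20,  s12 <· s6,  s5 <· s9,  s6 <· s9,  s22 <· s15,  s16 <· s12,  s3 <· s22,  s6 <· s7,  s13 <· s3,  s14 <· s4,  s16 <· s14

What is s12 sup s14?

Common upper bounds of {s12, s14}: s10, s15, s4, s7.
The least among these is s4.

s4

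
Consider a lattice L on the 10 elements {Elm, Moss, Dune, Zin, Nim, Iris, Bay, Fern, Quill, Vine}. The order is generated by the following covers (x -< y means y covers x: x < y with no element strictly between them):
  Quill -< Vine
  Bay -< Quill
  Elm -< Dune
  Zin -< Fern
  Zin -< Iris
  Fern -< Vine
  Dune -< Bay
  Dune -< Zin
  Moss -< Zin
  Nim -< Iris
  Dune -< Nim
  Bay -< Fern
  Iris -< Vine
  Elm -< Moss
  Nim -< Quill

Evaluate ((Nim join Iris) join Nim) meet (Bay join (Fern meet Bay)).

Dune

Nim ∨ Iris = Iris
Iris ∨ Nim = Iris
Fern ∧ Bay = Bay
Bay ∨ Bay = Bay
Iris ∧ Bay = Dune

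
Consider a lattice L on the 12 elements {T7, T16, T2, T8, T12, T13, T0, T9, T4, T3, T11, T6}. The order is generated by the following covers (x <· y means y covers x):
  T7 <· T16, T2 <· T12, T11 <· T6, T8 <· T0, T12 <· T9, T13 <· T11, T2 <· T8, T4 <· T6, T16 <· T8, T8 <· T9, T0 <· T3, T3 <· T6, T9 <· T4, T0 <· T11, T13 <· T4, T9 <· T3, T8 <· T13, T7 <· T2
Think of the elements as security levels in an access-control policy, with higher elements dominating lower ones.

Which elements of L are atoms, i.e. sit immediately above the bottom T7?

The atoms are exactly the elements that cover T7: T16, T2.

T16, T2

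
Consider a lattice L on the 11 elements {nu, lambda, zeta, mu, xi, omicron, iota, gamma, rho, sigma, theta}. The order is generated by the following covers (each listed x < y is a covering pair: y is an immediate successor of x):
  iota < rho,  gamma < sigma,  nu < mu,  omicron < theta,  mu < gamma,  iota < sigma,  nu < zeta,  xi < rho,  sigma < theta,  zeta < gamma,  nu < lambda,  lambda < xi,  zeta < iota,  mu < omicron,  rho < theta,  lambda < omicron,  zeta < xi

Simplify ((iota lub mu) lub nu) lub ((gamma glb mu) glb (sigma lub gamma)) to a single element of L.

iota ∨ mu = sigma
sigma ∨ nu = sigma
gamma ∧ mu = mu
sigma ∨ gamma = sigma
mu ∧ sigma = mu
sigma ∨ mu = sigma

sigma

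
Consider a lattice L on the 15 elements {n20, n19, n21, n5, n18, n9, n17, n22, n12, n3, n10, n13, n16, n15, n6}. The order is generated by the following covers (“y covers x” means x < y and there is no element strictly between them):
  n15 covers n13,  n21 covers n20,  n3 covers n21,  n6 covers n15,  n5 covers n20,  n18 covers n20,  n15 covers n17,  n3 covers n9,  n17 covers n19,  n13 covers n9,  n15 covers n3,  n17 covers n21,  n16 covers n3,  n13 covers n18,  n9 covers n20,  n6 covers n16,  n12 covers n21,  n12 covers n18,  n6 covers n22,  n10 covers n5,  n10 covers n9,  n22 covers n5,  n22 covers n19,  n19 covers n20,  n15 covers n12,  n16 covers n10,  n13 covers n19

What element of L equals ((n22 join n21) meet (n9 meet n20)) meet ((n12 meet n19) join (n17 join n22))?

n20

n22 ∨ n21 = n6
n9 ∧ n20 = n20
n6 ∧ n20 = n20
n12 ∧ n19 = n20
n17 ∨ n22 = n6
n20 ∨ n6 = n6
n20 ∧ n6 = n20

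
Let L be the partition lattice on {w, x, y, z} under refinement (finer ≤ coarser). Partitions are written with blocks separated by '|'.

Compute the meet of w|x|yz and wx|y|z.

w|x|y|z

The meet (common refinement) of w|x|yz and wx|y|z intersects blocks pairwise, giving w|x|y|z.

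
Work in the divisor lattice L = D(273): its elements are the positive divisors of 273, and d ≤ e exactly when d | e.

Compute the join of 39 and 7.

273

Common upper bounds of {39, 7}: 273.
The least among these is 273.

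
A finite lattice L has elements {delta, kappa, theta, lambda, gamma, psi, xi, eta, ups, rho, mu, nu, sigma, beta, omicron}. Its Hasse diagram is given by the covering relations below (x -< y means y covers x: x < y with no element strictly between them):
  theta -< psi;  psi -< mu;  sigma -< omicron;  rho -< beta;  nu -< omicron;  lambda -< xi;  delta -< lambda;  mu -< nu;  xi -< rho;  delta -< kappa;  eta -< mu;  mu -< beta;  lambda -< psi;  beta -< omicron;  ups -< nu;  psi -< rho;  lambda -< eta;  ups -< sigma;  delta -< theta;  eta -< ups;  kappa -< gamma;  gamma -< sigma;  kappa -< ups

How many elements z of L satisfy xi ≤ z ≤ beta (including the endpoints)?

The interval [xi, beta] = {beta, rho, xi}, which has 3 elements.

3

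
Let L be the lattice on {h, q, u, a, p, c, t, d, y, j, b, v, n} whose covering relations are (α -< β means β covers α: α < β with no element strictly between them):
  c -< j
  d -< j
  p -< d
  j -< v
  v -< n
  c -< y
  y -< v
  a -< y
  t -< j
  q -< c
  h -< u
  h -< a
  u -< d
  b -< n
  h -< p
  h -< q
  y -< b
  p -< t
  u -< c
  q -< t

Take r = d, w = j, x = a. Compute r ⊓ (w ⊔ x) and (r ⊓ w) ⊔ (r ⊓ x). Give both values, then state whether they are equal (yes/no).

d; d; yes

w ⊔ x = v, so r ⊓ (w ⊔ x) = d ⊓ v = d.
r ⊓ w = d and r ⊓ x = h, so (r ⊓ w) ⊔ (r ⊓ x) = d ⊔ h = d.
Equal: yes.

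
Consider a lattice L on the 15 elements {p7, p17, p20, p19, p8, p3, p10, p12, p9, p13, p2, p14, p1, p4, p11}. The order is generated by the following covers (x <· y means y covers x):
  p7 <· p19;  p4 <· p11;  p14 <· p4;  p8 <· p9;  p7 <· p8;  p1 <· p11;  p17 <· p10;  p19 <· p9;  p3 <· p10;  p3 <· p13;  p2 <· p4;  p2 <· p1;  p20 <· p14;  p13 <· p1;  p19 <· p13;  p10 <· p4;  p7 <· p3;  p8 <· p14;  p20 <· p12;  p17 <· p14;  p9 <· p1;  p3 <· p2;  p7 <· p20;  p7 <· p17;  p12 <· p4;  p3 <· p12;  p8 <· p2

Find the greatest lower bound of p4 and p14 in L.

Common lower bounds of {p4, p14}: p14, p17, p20, p7, p8.
The greatest among these is p14.

p14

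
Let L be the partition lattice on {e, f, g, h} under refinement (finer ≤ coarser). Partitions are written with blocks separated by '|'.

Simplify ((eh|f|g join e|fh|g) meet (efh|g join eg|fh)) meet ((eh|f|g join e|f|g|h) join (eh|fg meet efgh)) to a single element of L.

eh|f|g ∨ e|fh|g = efh|g
efh|g ∨ eg|fh = efgh
efh|g ∧ efgh = efh|g
eh|f|g ∨ e|f|g|h = eh|f|g
eh|fg ∧ efgh = eh|fg
eh|f|g ∨ eh|fg = eh|fg
efh|g ∧ eh|fg = eh|f|g

eh|f|g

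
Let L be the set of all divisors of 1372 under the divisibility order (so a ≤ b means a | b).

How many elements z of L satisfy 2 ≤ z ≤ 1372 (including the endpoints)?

8

The interval [2, 1372] = {1372, 14, 196, 2, 28, 4, 686, 98}, which has 8 elements.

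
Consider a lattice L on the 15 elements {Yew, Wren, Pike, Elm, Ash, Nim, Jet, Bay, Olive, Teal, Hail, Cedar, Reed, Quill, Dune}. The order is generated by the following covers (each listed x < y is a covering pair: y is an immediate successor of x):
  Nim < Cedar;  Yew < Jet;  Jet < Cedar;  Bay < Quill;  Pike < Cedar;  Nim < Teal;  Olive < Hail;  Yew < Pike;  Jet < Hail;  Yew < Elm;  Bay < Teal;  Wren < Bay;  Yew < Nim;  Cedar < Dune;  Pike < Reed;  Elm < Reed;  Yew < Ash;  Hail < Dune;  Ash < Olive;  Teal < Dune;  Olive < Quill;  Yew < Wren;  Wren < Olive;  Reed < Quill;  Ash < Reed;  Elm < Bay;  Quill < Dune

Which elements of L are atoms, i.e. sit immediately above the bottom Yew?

Ash, Elm, Jet, Nim, Pike, Wren

The atoms are exactly the elements that cover Yew: Ash, Elm, Jet, Nim, Pike, Wren.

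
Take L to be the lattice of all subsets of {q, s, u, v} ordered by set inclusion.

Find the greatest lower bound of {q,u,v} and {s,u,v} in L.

Under ⊆, meet is intersection: {q,u,v} ∩ {s,u,v} = {u,v}.

{u,v}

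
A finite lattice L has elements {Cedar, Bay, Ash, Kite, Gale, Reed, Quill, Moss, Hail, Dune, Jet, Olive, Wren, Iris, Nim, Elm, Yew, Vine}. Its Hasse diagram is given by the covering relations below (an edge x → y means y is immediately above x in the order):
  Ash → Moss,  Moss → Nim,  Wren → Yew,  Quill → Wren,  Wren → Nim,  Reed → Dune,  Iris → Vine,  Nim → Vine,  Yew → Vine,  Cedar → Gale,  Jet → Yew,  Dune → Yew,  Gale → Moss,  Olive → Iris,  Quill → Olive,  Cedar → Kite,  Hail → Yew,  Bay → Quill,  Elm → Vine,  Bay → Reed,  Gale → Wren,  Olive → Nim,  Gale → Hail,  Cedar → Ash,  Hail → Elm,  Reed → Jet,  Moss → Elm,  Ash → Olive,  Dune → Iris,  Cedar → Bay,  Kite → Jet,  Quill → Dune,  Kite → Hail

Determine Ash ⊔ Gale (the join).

Moss

Common upper bounds of {Ash, Gale}: Elm, Moss, Nim, Vine.
The least among these is Moss.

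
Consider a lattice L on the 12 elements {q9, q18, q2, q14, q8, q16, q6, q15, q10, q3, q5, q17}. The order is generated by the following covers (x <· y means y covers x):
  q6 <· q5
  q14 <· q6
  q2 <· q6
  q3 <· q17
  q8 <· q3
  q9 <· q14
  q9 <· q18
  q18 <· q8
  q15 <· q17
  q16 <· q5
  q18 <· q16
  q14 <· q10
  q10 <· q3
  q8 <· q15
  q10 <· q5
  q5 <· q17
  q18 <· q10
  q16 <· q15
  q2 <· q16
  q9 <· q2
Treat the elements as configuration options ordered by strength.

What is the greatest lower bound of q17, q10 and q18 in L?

Common lower bounds of {q17, q10, q18}: q18, q9.
The greatest among these is q18.

q18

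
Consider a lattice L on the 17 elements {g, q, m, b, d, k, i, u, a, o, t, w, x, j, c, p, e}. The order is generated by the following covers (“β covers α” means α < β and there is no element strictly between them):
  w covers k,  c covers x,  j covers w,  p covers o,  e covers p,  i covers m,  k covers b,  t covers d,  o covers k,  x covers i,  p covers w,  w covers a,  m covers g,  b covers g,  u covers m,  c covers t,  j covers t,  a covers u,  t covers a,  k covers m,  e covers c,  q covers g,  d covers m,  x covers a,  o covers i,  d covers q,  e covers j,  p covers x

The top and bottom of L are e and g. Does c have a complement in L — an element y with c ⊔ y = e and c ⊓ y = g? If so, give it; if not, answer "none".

Need y with c ∨ y = e and c ∧ y = g.
Checking each element gives: b.

b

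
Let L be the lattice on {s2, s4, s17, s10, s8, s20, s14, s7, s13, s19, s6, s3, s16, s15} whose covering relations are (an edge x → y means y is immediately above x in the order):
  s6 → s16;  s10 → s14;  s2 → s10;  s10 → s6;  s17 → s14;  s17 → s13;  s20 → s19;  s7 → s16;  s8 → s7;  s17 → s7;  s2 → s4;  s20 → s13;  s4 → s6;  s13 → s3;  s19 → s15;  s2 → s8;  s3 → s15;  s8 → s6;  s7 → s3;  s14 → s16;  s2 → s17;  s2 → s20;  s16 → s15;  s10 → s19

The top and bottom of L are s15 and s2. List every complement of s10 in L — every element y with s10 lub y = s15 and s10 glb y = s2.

Need y with s10 ∨ y = s15 and s10 ∧ y = s2.
Checking each element gives: s13, s3.

s13, s3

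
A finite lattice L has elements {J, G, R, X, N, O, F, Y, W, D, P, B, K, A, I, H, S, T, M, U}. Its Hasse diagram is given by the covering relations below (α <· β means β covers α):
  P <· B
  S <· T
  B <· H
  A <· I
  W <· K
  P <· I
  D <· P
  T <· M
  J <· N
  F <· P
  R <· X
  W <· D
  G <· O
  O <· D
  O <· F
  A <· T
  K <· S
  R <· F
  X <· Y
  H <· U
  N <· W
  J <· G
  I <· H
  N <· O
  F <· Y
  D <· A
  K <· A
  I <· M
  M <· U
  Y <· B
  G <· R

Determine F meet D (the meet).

Common lower bounds of {F, D}: G, J, N, O.
The greatest among these is O.

O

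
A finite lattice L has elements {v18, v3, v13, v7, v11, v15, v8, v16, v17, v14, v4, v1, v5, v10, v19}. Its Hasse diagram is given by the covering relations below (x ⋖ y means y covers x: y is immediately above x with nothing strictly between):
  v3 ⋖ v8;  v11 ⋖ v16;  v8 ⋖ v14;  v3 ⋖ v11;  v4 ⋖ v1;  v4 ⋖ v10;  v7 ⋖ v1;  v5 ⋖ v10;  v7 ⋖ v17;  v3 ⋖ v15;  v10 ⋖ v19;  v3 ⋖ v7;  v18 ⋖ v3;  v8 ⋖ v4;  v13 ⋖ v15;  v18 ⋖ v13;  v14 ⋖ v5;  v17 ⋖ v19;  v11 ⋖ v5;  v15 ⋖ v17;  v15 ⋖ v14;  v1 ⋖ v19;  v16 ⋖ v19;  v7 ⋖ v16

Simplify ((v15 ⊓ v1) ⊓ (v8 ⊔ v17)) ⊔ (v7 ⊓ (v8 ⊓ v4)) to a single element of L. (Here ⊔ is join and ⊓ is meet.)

v15 ∧ v1 = v3
v8 ∨ v17 = v19
v3 ∧ v19 = v3
v8 ∧ v4 = v8
v7 ∧ v8 = v3
v3 ∨ v3 = v3

v3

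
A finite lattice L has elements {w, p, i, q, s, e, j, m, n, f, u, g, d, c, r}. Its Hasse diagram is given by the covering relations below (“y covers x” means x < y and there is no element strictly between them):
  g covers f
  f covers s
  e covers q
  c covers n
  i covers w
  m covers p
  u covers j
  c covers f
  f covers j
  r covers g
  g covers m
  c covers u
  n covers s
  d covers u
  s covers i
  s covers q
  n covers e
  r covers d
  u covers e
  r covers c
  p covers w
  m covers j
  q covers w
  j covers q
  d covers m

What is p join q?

m

Common upper bounds of {p, q}: d, g, m, r.
The least among these is m.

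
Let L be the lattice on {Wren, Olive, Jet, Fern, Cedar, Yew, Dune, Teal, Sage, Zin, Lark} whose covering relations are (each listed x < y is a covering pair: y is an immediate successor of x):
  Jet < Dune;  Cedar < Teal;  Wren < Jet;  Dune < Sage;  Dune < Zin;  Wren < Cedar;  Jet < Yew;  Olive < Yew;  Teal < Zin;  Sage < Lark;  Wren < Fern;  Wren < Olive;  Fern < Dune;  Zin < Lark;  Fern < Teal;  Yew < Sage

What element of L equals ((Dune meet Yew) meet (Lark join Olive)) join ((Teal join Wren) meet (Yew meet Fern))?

Dune ∧ Yew = Jet
Lark ∨ Olive = Lark
Jet ∧ Lark = Jet
Teal ∨ Wren = Teal
Yew ∧ Fern = Wren
Teal ∧ Wren = Wren
Jet ∨ Wren = Jet

Jet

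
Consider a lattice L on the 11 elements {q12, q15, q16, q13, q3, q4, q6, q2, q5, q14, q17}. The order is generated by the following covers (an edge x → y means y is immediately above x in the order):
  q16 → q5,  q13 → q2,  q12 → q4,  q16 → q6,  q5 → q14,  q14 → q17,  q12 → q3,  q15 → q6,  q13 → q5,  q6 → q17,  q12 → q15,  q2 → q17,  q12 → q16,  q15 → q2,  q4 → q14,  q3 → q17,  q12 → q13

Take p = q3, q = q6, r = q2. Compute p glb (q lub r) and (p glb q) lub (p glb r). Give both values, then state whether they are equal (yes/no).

q3; q12; no

q lub r = q17, so p glb (q lub r) = q3 glb q17 = q3.
p glb q = q12 and p glb r = q12, so (p glb q) lub (p glb r) = q12 lub q12 = q12.
Equal: no.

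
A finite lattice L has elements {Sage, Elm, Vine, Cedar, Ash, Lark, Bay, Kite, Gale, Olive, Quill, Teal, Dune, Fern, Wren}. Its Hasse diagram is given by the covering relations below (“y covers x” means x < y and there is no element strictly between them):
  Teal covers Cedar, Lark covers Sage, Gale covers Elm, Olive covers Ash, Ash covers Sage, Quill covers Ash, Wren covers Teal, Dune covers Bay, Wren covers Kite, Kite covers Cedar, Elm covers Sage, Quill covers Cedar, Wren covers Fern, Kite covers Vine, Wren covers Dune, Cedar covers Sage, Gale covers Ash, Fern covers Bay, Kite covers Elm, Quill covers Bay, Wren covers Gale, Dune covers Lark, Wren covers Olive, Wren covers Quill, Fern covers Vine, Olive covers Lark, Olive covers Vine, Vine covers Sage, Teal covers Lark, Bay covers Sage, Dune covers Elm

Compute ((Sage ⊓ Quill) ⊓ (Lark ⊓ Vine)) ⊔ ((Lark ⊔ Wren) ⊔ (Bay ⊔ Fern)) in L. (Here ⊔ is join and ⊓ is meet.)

Sage ∧ Quill = Sage
Lark ∧ Vine = Sage
Sage ∧ Sage = Sage
Lark ∨ Wren = Wren
Bay ∨ Fern = Fern
Wren ∨ Fern = Wren
Sage ∨ Wren = Wren

Wren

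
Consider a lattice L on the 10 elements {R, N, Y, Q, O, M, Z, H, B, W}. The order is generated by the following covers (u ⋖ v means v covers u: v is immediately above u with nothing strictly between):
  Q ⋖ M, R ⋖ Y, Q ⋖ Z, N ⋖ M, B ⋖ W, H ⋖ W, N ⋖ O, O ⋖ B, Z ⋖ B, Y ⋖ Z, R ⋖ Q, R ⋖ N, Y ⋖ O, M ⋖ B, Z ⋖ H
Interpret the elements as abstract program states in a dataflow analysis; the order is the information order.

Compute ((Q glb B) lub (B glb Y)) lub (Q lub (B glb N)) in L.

B

Q ∧ B = Q
B ∧ Y = Y
Q ∨ Y = Z
B ∧ N = N
Q ∨ N = M
Z ∨ M = B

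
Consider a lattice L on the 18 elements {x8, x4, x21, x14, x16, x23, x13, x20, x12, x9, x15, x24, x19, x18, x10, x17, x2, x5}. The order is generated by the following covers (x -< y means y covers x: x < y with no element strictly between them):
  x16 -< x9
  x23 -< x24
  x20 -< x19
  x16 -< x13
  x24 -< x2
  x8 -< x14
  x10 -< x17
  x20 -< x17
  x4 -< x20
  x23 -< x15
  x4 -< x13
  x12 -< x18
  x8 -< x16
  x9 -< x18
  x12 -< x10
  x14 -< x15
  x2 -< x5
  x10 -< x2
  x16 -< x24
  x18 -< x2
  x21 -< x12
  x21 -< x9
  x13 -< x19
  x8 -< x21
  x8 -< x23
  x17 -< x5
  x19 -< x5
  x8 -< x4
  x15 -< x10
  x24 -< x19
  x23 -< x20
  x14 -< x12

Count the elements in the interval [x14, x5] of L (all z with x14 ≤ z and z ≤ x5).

The interval [x14, x5] = {x10, x12, x14, x15, x17, x18, x2, x5}, which has 8 elements.

8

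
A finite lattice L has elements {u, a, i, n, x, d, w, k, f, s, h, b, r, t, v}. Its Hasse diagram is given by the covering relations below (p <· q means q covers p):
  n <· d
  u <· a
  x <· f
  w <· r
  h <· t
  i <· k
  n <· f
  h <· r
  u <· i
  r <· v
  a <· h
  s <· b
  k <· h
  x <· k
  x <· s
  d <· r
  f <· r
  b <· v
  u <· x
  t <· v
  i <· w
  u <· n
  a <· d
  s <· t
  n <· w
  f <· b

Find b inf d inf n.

Common lower bounds of {b, d, n}: n, u.
The greatest among these is n.

n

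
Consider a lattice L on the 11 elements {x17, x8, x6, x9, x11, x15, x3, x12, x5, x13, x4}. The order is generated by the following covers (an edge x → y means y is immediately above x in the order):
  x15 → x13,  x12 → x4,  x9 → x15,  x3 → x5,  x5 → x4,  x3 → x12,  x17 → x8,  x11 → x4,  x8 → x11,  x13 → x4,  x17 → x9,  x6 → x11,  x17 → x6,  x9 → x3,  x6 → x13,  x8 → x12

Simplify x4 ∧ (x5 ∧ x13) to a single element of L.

x5 ∧ x13 = x9
x4 ∧ x9 = x9

x9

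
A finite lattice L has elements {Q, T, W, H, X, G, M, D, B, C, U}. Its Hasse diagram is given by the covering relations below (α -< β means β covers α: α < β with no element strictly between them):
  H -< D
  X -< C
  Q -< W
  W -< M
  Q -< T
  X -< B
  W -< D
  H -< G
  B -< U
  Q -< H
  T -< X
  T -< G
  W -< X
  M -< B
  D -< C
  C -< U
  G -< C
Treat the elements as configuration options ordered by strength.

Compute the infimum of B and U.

Common lower bounds of {B, U}: B, M, Q, T, W, X.
The greatest among these is B.

B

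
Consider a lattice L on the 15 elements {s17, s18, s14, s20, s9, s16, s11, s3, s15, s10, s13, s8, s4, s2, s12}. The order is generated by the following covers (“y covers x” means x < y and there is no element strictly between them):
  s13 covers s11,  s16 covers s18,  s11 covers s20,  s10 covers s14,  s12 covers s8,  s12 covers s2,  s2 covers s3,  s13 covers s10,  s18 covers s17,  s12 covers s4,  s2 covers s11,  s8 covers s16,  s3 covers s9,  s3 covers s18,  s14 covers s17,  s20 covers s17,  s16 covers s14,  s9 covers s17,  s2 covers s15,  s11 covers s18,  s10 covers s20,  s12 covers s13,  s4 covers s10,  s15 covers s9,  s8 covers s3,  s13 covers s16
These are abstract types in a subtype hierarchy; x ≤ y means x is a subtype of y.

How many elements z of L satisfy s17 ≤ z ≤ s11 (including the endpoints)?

4

The interval [s17, s11] = {s11, s17, s18, s20}, which has 4 elements.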